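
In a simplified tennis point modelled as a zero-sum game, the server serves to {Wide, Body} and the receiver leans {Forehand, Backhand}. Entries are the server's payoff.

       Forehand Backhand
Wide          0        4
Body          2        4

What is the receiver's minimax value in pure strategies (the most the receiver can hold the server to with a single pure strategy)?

Column maxima: Forehand → 2, Backhand → 4.
The smallest of these is 2.

2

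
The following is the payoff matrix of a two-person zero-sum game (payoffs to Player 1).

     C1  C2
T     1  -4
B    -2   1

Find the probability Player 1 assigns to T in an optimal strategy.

Row minima: T → -4, B → -2; maximin = -2.
Column maxima: C1 → 1, C2 → 1; minimax = 1.
-2 ≠ 1, so there is no saddle point; optimal play is mixed.
Let Player 1 play T with probability p. Expected payoff against C1: 1p + (-2)(1−p) = 3p − 2; against C2: (-4)p + 1(1−p) = −5p + 1.
Setting these equal: 3p − 2 = −5p + 1 ⇒ 8p = 3 ⇒ p = 3/8, and the value is (3)·(3/8) − 2 = -7/8.
For Player 2: with q = P(C1), equating T's and B's payoffs gives 5q − 4 = −3q + 1 ⇒ q = 5/8.

3/8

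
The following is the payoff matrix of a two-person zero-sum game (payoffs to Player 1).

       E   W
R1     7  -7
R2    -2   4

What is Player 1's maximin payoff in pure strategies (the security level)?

Row minima: R1 → -7, R2 → -2.
The best of these is -2.

-2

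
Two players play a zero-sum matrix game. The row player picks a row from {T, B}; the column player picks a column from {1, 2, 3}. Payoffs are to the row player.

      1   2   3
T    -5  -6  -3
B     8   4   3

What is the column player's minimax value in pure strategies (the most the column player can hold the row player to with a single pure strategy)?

Column maxima: 1 → 8, 2 → 4, 3 → 3.
The smallest of these is 3.

3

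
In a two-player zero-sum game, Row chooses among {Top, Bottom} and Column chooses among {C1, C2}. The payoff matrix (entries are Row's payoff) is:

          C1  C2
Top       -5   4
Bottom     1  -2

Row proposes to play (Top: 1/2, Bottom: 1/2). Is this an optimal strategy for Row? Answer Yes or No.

Against C1 this mix gives (1/2)·(-5) + (1/2)·1 = -2.
Against C2 this mix gives (1/2)·4 + (1/2)·(-2) = 1.
Column will play C1, holding Row to -2. Shifting weight toward the row that does better against C1 would raise this floor (the equalizing mix achieves -1/2 against both C1 and C2), so the proposed strategy is not optimal.

No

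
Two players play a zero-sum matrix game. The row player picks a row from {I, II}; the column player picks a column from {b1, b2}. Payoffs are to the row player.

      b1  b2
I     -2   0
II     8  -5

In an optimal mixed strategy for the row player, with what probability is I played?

13/15

Row minima: I → -2, II → -5; maximin = -2.
Column maxima: b1 → 8, b2 → 0; minimax = 0.
-2 ≠ 0, so there is no saddle point; optimal play is mixed.
Let the row player play I with probability p. Expected payoff against b1: (-2)p + 8(1−p) = −10p + 8; against b2: 0p + (-5)(1−p) = 5p − 5.
Setting these equal: −10p + 8 = 5p − 5 ⇒ −15p = -13 ⇒ p = 13/15, and the value is (-10)·(13/15) + 8 = -2/3.
For the column player: with q = P(b1), equating I's and II's payoffs gives −2q = 13q − 5 ⇒ q = 1/3.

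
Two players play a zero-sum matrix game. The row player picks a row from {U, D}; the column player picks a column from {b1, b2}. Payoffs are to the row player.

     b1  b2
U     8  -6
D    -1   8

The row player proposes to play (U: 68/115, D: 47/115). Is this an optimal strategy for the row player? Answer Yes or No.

No

Against b1 this mix gives (68/115)·8 + (47/115)·(-1) = 497/115.
Against b2 this mix gives (68/115)·(-6) + (47/115)·8 = -32/115.
The column player will play b2, holding the row player to -32/115. Shifting weight toward the row that does better against b2 would raise this floor (the equalizing mix achieves 58/23 against both b2 and b1), so the proposed strategy is not optimal.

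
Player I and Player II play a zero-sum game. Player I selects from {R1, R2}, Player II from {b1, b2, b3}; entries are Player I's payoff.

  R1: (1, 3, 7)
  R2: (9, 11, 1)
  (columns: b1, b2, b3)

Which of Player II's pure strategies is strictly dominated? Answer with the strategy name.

b1 holds Player I's payoff strictly below b2 in every row: 1 < 3, 9 < 11.
So b2 is strictly dominated for Player II.

b2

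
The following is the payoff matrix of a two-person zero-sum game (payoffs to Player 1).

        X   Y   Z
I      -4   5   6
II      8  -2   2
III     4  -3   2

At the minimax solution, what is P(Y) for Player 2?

12/19

Row minima: I → -4, II → -2, III → -3; maximin = -2.
Column maxima: X → 8, Y → 5, Z → 6; minimax = 5.
-2 ≠ 5, so there is no saddle point; optimal play is mixed.
Z is strictly dominated by Y (it gives Player 1 strictly more in every row), so Player 2 never plays it.
With Z eliminated, III is strictly dominated by II (II gives Player 1 strictly more in every remaining column), so Player 1 never plays it.
On the remaining 2×2 (I, II vs X, Y):
Let Player 1 play I with probability p. Expected payoff against X: (-4)p + 8(1−p) = −12p + 8; against Y: 5p + (-2)(1−p) = 7p − 2.
Setting these equal: −12p + 8 = 7p − 2 ⇒ −19p = -10 ⇒ p = 10/19, and the value is (-12)·(10/19) + 8 = 32/19.
For Player 2: with q = P(X), equating I's and II's payoffs gives −9q + 5 = 10q − 2 ⇒ q = 7/19.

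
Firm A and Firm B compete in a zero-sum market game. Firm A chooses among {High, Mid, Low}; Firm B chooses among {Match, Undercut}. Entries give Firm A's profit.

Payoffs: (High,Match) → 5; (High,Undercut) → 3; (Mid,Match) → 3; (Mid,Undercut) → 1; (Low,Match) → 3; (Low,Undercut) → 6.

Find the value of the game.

21/5

Row minima: High → 3, Mid → 1, Low → 3; maximin = 3.
Column maxima: Match → 5, Undercut → 6; minimax = 5.
3 ≠ 5, so there is no saddle point; optimal play is mixed.
Mid is strictly dominated by High, so Firm A never plays it.
On the remaining 2×2 (High, Low vs Match, Undercut):
Let Firm A play High with probability p. Expected payoff against Match: 5p + 3(1−p) = 2p + 3; against Undercut: 3p + 6(1−p) = −3p + 6.
Setting these equal: 2p + 3 = −3p + 6 ⇒ 5p = 3 ⇒ p = 3/5, and the value is (2)·(3/5) + 3 = 21/5.
For Firm B: with q = P(Match), equating High's and Low's payoffs gives 2q + 3 = −3q + 6 ⇒ q = 3/5.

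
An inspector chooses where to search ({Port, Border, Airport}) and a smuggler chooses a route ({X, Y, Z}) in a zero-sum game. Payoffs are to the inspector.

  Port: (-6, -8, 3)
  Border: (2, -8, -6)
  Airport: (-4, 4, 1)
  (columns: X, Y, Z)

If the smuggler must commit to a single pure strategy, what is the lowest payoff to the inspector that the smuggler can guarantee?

Column maxima: X → 2, Y → 4, Z → 3.
The smallest of these is 2.

2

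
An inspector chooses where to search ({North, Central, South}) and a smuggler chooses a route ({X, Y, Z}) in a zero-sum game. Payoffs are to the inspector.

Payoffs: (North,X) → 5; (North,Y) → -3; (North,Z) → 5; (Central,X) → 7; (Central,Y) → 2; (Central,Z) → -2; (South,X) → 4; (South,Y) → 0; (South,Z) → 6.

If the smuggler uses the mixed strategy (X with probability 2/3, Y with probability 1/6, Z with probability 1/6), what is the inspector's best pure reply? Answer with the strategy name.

Expected payoff of North: (2/3)·5 + (1/6)·(-3) + (1/6)·5 = 11/3.
Expected payoff of Central: (2/3)·7 + (1/6)·2 + (1/6)·(-2) = 14/3.
Expected payoff of South: (2/3)·4 + (1/6)·0 + (1/6)·6 = 11/3.
The largest is 14/3, so the inspector's best response is Central.

Central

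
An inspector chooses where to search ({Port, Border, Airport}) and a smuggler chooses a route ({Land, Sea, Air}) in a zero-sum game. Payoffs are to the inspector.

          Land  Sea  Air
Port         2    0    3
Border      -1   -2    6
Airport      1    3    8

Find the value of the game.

Row minima: Port → 0, Border → -2, Airport → 1; maximin = 1.
Column maxima: Land → 2, Sea → 3, Air → 8; minimax = 2.
1 ≠ 2, so there is no saddle point; optimal play is mixed.
Border is strictly dominated by Airport, so the inspector never plays it.
Air is strictly dominated by Land (it gives the inspector strictly more in every row), so the smuggler never plays it.
On the remaining 2×2 (Port, Airport vs Land, Sea):
Let the inspector play Port with probability p. Expected payoff against Land: 2p + 1(1−p) = p + 1; against Sea: 0p + 3(1−p) = −3p + 3.
Setting these equal: p + 1 = −3p + 3 ⇒ 4p = 2 ⇒ p = 1/2, and the value is (1)·(1/2) + 1 = 3/2.
For the smuggler: with q = P(Land), equating Port's and Airport's payoffs gives 2q = −2q + 3 ⇒ q = 3/4.

3/2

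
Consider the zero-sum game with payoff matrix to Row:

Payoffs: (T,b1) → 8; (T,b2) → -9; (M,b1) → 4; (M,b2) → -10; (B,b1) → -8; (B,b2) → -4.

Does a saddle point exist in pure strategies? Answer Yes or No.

No

Row minima: T → -9, M → -10, B → -8; maximin = -8.
Column maxima: b1 → 8, b2 → -4; minimax = -4.
-8 ≠ -4, so no pure-strategy equilibrium exists.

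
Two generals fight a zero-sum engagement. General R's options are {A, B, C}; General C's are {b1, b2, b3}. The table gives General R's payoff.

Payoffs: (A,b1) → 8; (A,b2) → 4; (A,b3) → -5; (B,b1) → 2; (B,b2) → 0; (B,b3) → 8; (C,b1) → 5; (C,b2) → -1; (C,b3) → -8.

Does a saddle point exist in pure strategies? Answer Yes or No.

No

Row minima: A → -5, B → 0, C → -8; maximin = 0.
Column maxima: b1 → 8, b2 → 4, b3 → 8; minimax = 4.
0 ≠ 4, so no pure-strategy equilibrium exists.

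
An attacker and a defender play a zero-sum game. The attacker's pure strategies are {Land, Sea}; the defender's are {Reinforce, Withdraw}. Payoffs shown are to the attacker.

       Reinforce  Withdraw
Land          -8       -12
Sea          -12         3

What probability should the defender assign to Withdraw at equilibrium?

Row minima: Land → -12, Sea → -12; maximin = -12.
Column maxima: Reinforce → -8, Withdraw → 3; minimax = -8.
-12 ≠ -8, so there is no saddle point; optimal play is mixed.
Let the attacker play Land with probability p. Expected payoff against Reinforce: (-8)p + (-12)(1−p) = 4p − 12; against Withdraw: (-12)p + 3(1−p) = −15p + 3.
Setting these equal: 4p − 12 = −15p + 3 ⇒ 19p = 15 ⇒ p = 15/19, and the value is (4)·(15/19) − 12 = -168/19.
For the defender: with q = P(Reinforce), equating Land's and Sea's payoffs gives 4q − 12 = −15q + 3 ⇒ q = 15/19.

4/19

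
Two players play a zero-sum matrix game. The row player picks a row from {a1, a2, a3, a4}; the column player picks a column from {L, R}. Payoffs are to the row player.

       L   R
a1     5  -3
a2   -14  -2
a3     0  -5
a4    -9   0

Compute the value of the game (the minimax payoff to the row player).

-27/17

Row minima: a1 → -3, a2 → -14, a3 → -5, a4 → -9; maximin = -3.
Column maxima: L → 5, R → 0; minimax = 0.
-3 ≠ 0, so there is no saddle point; optimal play is mixed.
a2 is strictly dominated by a4, so the row player never plays it.
a3 is strictly dominated by a1, so the row player never plays it.
On the remaining 2×2 (a1, a4 vs L, R):
Let the row player play a1 with probability p. Expected payoff against L: 5p + (-9)(1−p) = 14p − 9; against R: (-3)p + 0(1−p) = −3p.
Setting these equal: 14p − 9 = −3p ⇒ 17p = 9 ⇒ p = 9/17, and the value is (14)·(9/17) − 9 = -27/17.
For the column player: with q = P(L), equating a1's and a4's payoffs gives 8q − 3 = −9q ⇒ q = 3/17.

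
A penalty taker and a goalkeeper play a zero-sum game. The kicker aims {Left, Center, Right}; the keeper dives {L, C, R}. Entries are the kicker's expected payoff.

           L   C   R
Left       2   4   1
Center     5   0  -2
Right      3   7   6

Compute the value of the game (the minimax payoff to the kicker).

Row minima: Left → 1, Center → -2, Right → 3; maximin = 3.
Column maxima: L → 5, C → 7, R → 6; minimax = 5.
3 ≠ 5, so there is no saddle point; optimal play is mixed.
Left is strictly dominated by Right, so the kicker never plays it.
C is strictly dominated by R (it gives the kicker strictly more in every row), so the keeper never plays it.
On the remaining 2×2 (Center, Right vs L, R):
Let the kicker play Center with probability p. Expected payoff against L: 5p + 3(1−p) = 2p + 3; against R: (-2)p + 6(1−p) = −8p + 6.
Setting these equal: 2p + 3 = −8p + 6 ⇒ 10p = 3 ⇒ p = 3/10, and the value is (2)·(3/10) + 3 = 18/5.
For the keeper: with q = P(L), equating Center's and Right's payoffs gives 7q − 2 = −3q + 6 ⇒ q = 4/5.

18/5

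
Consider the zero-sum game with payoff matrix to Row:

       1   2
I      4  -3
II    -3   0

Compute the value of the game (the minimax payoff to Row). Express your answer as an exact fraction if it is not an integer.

-9/10

Row minima: I → -3, II → -3; maximin = -3.
Column maxima: 1 → 4, 2 → 0; minimax = 0.
-3 ≠ 0, so there is no saddle point; optimal play is mixed.
Let Row play I with probability p. Expected payoff against 1: 4p + (-3)(1−p) = 7p − 3; against 2: (-3)p + 0(1−p) = −3p.
Setting these equal: 7p − 3 = −3p ⇒ 10p = 3 ⇒ p = 3/10, and the value is (7)·(3/10) − 3 = -9/10.
For Column: with q = P(1), equating I's and II's payoffs gives 7q − 3 = −3q ⇒ q = 3/10.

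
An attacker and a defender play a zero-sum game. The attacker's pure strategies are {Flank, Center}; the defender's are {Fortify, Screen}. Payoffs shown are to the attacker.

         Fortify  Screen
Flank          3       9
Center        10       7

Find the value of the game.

Row minima: Flank → 3, Center → 7; maximin = 7.
Column maxima: Fortify → 10, Screen → 9; minimax = 9.
7 ≠ 9, so there is no saddle point; optimal play is mixed.
Let the attacker play Flank with probability p. Expected payoff against Fortify: 3p + 10(1−p) = −7p + 10; against Screen: 9p + 7(1−p) = 2p + 7.
Setting these equal: −7p + 10 = 2p + 7 ⇒ −9p = -3 ⇒ p = 1/3, and the value is (-7)·(1/3) + 10 = 23/3.
For the defender: with q = P(Fortify), equating Flank's and Center's payoffs gives −6q + 9 = 3q + 7 ⇒ q = 2/9.

23/3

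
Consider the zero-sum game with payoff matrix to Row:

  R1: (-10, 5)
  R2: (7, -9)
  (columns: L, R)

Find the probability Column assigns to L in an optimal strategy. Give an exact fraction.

14/31

Row minima: R1 → -10, R2 → -9; maximin = -9.
Column maxima: L → 7, R → 5; minimax = 5.
-9 ≠ 5, so there is no saddle point; optimal play is mixed.
Let Row play R1 with probability p. Expected payoff against L: (-10)p + 7(1−p) = −17p + 7; against R: 5p + (-9)(1−p) = 14p − 9.
Setting these equal: −17p + 7 = 14p − 9 ⇒ −31p = -16 ⇒ p = 16/31, and the value is (-17)·(16/31) + 7 = -55/31.
For Column: with q = P(L), equating R1's and R2's payoffs gives −15q + 5 = 16q − 9 ⇒ q = 14/31.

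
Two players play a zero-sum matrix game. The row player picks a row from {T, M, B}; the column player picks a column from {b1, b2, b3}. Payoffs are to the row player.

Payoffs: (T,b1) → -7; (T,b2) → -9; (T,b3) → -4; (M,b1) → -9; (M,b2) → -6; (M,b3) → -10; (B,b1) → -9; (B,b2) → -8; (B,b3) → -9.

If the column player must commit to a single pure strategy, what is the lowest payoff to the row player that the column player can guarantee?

Column maxima: b1 → -7, b2 → -6, b3 → -4.
The smallest of these is -7.

-7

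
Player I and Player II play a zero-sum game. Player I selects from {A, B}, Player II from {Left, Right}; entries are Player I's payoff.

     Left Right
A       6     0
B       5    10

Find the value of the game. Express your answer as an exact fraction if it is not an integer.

60/11

Row minima: A → 0, B → 5; maximin = 5.
Column maxima: Left → 6, Right → 10; minimax = 6.
5 ≠ 6, so there is no saddle point; optimal play is mixed.
Let Player I play A with probability p. Expected payoff against Left: 6p + 5(1−p) = p + 5; against Right: 0p + 10(1−p) = −10p + 10.
Setting these equal: p + 5 = −10p + 10 ⇒ 11p = 5 ⇒ p = 5/11, and the value is (1)·(5/11) + 5 = 60/11.
For Player II: with q = P(Left), equating A's and B's payoffs gives 6q = −5q + 10 ⇒ q = 10/11.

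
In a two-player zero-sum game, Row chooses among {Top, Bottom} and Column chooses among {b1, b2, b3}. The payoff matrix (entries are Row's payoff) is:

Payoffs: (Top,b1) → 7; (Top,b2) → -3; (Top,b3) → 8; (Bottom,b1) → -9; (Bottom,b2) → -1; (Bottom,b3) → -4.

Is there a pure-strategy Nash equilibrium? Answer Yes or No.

Row minima: Top → -3, Bottom → -9; maximin = -3.
Column maxima: b1 → 7, b2 → -1, b3 → 8; minimax = -1.
-3 ≠ -1, so no pure-strategy equilibrium exists.

No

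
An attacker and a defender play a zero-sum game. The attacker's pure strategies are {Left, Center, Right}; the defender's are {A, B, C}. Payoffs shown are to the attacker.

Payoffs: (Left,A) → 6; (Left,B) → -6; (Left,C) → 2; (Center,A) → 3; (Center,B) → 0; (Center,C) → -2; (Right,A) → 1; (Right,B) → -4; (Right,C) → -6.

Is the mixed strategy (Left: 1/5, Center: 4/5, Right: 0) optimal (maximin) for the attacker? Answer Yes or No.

Against A this mix gives (1/5)·6 + (4/5)·3 = 18/5.
Against B this mix gives (1/5)·(-6) + (4/5)·0 = -6/5.
Against C this mix gives (1/5)·2 + (4/5)·(-2) = -6/5.
All of the defender's active replies (B, C) yield -6/5, and no column does worse for the attacker. The mix makes the defender indifferent and guarantees -6/5, so it is optimal.

Yes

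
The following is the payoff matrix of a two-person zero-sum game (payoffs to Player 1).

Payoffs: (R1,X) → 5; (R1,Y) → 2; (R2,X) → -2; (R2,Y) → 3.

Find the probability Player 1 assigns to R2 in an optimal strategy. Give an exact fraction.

3/8

Row minima: R1 → 2, R2 → -2; maximin = 2.
Column maxima: X → 5, Y → 3; minimax = 3.
2 ≠ 3, so there is no saddle point; optimal play is mixed.
Let Player 1 play R1 with probability p. Expected payoff against X: 5p + (-2)(1−p) = 7p − 2; against Y: 2p + 3(1−p) = −p + 3.
Setting these equal: 7p − 2 = −p + 3 ⇒ 8p = 5 ⇒ p = 5/8, and the value is (7)·(5/8) − 2 = 19/8.
For Player 2: with q = P(X), equating R1's and R2's payoffs gives 3q + 2 = −5q + 3 ⇒ q = 1/8.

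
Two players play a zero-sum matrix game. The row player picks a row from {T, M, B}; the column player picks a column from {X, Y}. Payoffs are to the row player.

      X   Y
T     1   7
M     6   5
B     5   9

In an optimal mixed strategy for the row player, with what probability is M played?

Row minima: T → 1, M → 5, B → 5; maximin = 5.
Column maxima: X → 6, Y → 9; minimax = 6.
5 ≠ 6, so there is no saddle point; optimal play is mixed.
T is strictly dominated by B, so the row player never plays it.
On the remaining 2×2 (M, B vs X, Y):
Let the row player play M with probability p. Expected payoff against X: 6p + 5(1−p) = p + 5; against Y: 5p + 9(1−p) = −4p + 9.
Setting these equal: p + 5 = −4p + 9 ⇒ 5p = 4 ⇒ p = 4/5, and the value is (1)·(4/5) + 5 = 29/5.
For the column player: with q = P(X), equating M's and B's payoffs gives q + 5 = −4q + 9 ⇒ q = 4/5.

4/5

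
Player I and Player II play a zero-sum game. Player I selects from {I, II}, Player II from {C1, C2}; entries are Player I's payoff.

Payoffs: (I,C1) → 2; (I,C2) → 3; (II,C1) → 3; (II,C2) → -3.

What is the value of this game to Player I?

15/7

Row minima: I → 2, II → -3; maximin = 2.
Column maxima: C1 → 3, C2 → 3; minimax = 3.
2 ≠ 3, so there is no saddle point; optimal play is mixed.
Let Player I play I with probability p. Expected payoff against C1: 2p + 3(1−p) = −p + 3; against C2: 3p + (-3)(1−p) = 6p − 3.
Setting these equal: −p + 3 = 6p − 3 ⇒ −7p = -6 ⇒ p = 6/7, and the value is (-1)·(6/7) + 3 = 15/7.
For Player II: with q = P(C1), equating I's and II's payoffs gives −q + 3 = 6q − 3 ⇒ q = 6/7.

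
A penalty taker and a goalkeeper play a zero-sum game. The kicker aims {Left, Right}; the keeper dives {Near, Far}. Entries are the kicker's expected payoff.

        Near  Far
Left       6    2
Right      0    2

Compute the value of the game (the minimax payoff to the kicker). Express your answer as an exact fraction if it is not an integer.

Row minima: Left → 2, Right → 0; maximin = 2.
Column maxima: Near → 6, Far → 2; minimax = 2.
Since maximin = minimax = 2, there is a saddle point and the value is 2.

2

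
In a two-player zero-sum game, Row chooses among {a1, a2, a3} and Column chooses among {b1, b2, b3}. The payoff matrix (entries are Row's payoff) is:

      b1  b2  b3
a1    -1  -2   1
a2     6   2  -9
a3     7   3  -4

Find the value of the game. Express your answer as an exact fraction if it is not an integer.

-1/2

Row minima: a1 → -2, a2 → -9, a3 → -4; maximin = -2.
Column maxima: b1 → 7, b2 → 3, b3 → 1; minimax = 1.
-2 ≠ 1, so there is no saddle point; optimal play is mixed.
a2 is strictly dominated by a3, so Row never plays it.
b1 is strictly dominated by b2 (it gives Row strictly more in every row), so Column never plays it.
On the remaining 2×2 (a1, a3 vs b2, b3):
Let Row play a1 with probability p. Expected payoff against b2: (-2)p + 3(1−p) = −5p + 3; against b3: 1p + (-4)(1−p) = 5p − 4.
Setting these equal: −5p + 3 = 5p − 4 ⇒ −10p = -7 ⇒ p = 7/10, and the value is (-5)·(7/10) + 3 = -1/2.
For Column: with q = P(b2), equating a1's and a3's payoffs gives −3q + 1 = 7q − 4 ⇒ q = 1/2.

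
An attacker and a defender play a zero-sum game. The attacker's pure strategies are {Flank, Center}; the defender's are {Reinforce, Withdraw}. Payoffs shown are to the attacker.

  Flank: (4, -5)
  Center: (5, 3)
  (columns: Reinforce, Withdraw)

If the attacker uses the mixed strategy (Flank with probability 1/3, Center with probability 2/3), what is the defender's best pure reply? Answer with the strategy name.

If the defender plays Reinforce, the attacker's expected payoff is (1/3)·4 + (2/3)·5 = 14/3.
If the defender plays Withdraw, the attacker's expected payoff is (1/3)·(-5) + (2/3)·3 = 1/3.
The defender minimizes the attacker's payoff; the smallest is 1/3, so the best response is Withdraw.

Withdraw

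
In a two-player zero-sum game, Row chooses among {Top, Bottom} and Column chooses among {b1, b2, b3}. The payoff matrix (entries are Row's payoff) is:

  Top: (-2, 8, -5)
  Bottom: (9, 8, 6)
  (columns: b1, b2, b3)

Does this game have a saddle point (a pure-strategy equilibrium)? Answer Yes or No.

Yes

Row minima: Top → -5, Bottom → 6; maximin = 6.
Column maxima: b1 → 9, b2 → 8, b3 → 6; minimax = 6.
maximin = minimax = 6, so a saddle point exists.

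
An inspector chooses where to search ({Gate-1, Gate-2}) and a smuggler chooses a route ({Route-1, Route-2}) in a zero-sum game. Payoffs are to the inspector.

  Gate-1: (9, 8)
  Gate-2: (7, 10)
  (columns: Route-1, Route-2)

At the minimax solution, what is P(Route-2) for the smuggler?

1/2

Row minima: Gate-1 → 8, Gate-2 → 7; maximin = 8.
Column maxima: Route-1 → 9, Route-2 → 10; minimax = 9.
8 ≠ 9, so there is no saddle point; optimal play is mixed.
Let the inspector play Gate-1 with probability p. Expected payoff against Route-1: 9p + 7(1−p) = 2p + 7; against Route-2: 8p + 10(1−p) = −2p + 10.
Setting these equal: 2p + 7 = −2p + 10 ⇒ 4p = 3 ⇒ p = 3/4, and the value is (2)·(3/4) + 7 = 17/2.
For the smuggler: with q = P(Route-1), equating Gate-1's and Gate-2's payoffs gives q + 8 = −3q + 10 ⇒ q = 1/2.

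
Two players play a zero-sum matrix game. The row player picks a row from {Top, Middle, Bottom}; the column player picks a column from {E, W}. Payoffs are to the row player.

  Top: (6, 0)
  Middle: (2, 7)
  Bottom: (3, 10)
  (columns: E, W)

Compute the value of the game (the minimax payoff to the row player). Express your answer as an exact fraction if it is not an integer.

Row minima: Top → 0, Middle → 2, Bottom → 3; maximin = 3.
Column maxima: E → 6, W → 10; minimax = 6.
3 ≠ 6, so there is no saddle point; optimal play is mixed.
Middle is strictly dominated by Bottom, so the row player never plays it.
On the remaining 2×2 (Top, Bottom vs E, W):
Let the row player play Top with probability p. Expected payoff against E: 6p + 3(1−p) = 3p + 3; against W: 0p + 10(1−p) = −10p + 10.
Setting these equal: 3p + 3 = −10p + 10 ⇒ 13p = 7 ⇒ p = 7/13, and the value is (3)·(7/13) + 3 = 60/13.
For the column player: with q = P(E), equating Top's and Bottom's payoffs gives 6q = −7q + 10 ⇒ q = 10/13.

60/13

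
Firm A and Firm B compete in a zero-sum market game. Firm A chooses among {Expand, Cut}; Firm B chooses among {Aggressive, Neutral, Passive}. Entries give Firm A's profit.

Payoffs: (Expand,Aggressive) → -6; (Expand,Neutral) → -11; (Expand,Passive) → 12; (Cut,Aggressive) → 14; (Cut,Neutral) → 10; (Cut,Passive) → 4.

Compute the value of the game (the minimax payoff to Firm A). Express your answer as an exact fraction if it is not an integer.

Row minima: Expand → -11, Cut → 4; maximin = 4.
Column maxima: Aggressive → 14, Neutral → 10, Passive → 12; minimax = 10.
4 ≠ 10, so there is no saddle point; optimal play is mixed.
Aggressive is strictly dominated by Neutral (it gives Firm A strictly more in every row), so Firm B never plays it.
On the remaining 2×2 (Expand, Cut vs Neutral, Passive):
Let Firm A play Expand with probability p. Expected payoff against Neutral: (-11)p + 10(1−p) = −21p + 10; against Passive: 12p + 4(1−p) = 8p + 4.
Setting these equal: −21p + 10 = 8p + 4 ⇒ −29p = -6 ⇒ p = 6/29, and the value is (-21)·(6/29) + 10 = 164/29.
For Firm B: with q = P(Neutral), equating Expand's and Cut's payoffs gives −23q + 12 = 6q + 4 ⇒ q = 8/29.

164/29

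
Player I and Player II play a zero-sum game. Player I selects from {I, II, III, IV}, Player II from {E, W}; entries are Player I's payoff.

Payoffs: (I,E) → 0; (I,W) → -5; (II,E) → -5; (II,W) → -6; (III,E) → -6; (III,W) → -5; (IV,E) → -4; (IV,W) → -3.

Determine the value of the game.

Row minima: I → -5, II → -6, III → -6, IV → -4; maximin = -4.
Column maxima: E → 0, W → -3; minimax = -3.
-4 ≠ -3, so there is no saddle point; optimal play is mixed.
II is strictly dominated by I, so Player I never plays it.
III is strictly dominated by IV, so Player I never plays it.
On the remaining 2×2 (I, IV vs E, W):
Let Player I play I with probability p. Expected payoff against E: 0p + (-4)(1−p) = 4p − 4; against W: (-5)p + (-3)(1−p) = −2p − 3.
Setting these equal: 4p − 4 = −2p − 3 ⇒ 6p = 1 ⇒ p = 1/6, and the value is (4)·(1/6) − 4 = -10/3.
For Player II: with q = P(E), equating I's and IV's payoffs gives 5q − 5 = −q − 3 ⇒ q = 1/3.

-10/3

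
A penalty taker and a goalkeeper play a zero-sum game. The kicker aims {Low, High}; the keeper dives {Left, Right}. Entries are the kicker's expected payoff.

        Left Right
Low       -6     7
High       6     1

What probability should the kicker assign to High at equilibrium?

Row minima: Low → -6, High → 1; maximin = 1.
Column maxima: Left → 6, Right → 7; minimax = 6.
1 ≠ 6, so there is no saddle point; optimal play is mixed.
Let the kicker play Low with probability p. Expected payoff against Left: (-6)p + 6(1−p) = −12p + 6; against Right: 7p + 1(1−p) = 6p + 1.
Setting these equal: −12p + 6 = 6p + 1 ⇒ −18p = -5 ⇒ p = 5/18, and the value is (-12)·(5/18) + 6 = 8/3.
For the keeper: with q = P(Left), equating Low's and High's payoffs gives −13q + 7 = 5q + 1 ⇒ q = 1/3.

13/18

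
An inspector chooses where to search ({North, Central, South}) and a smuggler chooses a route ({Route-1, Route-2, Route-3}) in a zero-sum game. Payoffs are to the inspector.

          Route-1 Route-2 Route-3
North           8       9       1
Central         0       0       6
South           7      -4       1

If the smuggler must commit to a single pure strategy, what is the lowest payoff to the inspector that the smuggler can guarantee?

Column maxima: Route-1 → 8, Route-2 → 9, Route-3 → 6.
The smallest of these is 6.

6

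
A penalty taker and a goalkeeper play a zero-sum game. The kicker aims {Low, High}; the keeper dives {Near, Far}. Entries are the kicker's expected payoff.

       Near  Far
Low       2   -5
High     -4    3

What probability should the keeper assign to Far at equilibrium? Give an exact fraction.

3/7

Row minima: Low → -5, High → -4; maximin = -4.
Column maxima: Near → 2, Far → 3; minimax = 2.
-4 ≠ 2, so there is no saddle point; optimal play is mixed.
Let the kicker play Low with probability p. Expected payoff against Near: 2p + (-4)(1−p) = 6p − 4; against Far: (-5)p + 3(1−p) = −8p + 3.
Setting these equal: 6p − 4 = −8p + 3 ⇒ 14p = 7 ⇒ p = 1/2, and the value is (6)·(1/2) − 4 = -1.
For the keeper: with q = P(Near), equating Low's and High's payoffs gives 7q − 5 = −7q + 3 ⇒ q = 4/7.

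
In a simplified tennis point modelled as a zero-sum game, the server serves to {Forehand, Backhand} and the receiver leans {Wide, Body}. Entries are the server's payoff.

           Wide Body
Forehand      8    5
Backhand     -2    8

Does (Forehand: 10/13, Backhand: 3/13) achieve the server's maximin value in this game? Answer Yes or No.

Yes

Against Wide this mix gives (10/13)·8 + (3/13)·(-2) = 74/13.
Against Body this mix gives (10/13)·5 + (3/13)·8 = 74/13.
All of the receiver's active replies (Wide, Body) yield 74/13, and no column does worse for the server. The mix makes the receiver indifferent and guarantees 74/13, so it is optimal.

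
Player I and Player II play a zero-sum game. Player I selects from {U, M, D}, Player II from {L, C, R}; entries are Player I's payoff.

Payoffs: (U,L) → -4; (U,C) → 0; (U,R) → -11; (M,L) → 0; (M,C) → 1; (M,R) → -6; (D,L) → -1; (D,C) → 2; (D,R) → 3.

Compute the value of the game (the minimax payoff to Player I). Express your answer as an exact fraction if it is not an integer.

Row minima: U → -11, M → -6, D → -1; maximin = -1.
Column maxima: L → 0, C → 2, R → 3; minimax = 0.
-1 ≠ 0, so there is no saddle point; optimal play is mixed.
U is strictly dominated by M, so Player I never plays it.
C is strictly dominated by L (it gives Player I strictly more in every row), so Player II never plays it.
On the remaining 2×2 (M, D vs L, R):
Let Player I play M with probability p. Expected payoff against L: 0p + (-1)(1−p) = p − 1; against R: (-6)p + 3(1−p) = −9p + 3.
Setting these equal: p − 1 = −9p + 3 ⇒ 10p = 4 ⇒ p = 2/5, and the value is (1)·(2/5) − 1 = -3/5.
For Player II: with q = P(L), equating M's and D's payoffs gives 6q − 6 = −4q + 3 ⇒ q = 9/10.

-3/5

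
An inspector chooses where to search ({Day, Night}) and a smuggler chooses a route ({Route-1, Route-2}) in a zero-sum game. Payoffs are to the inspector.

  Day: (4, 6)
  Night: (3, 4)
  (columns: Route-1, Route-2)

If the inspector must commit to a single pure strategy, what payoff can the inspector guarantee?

Row minima: Day → 4, Night → 3.
The best of these is 4.

4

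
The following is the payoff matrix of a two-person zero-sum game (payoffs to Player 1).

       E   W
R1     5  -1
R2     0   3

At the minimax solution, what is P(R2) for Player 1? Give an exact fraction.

Row minima: R1 → -1, R2 → 0; maximin = 0.
Column maxima: E → 5, W → 3; minimax = 3.
0 ≠ 3, so there is no saddle point; optimal play is mixed.
Let Player 1 play R1 with probability p. Expected payoff against E: 5p + 0(1−p) = 5p; against W: (-1)p + 3(1−p) = −4p + 3.
Setting these equal: 5p = −4p + 3 ⇒ 9p = 3 ⇒ p = 1/3, and the value is (5)·(1/3) = 5/3.
For Player 2: with q = P(E), equating R1's and R2's payoffs gives 6q − 1 = −3q + 3 ⇒ q = 4/9.

2/3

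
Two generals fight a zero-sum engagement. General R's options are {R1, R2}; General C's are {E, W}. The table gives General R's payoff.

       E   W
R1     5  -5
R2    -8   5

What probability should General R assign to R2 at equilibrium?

Row minima: R1 → -5, R2 → -8; maximin = -5.
Column maxima: E → 5, W → 5; minimax = 5.
-5 ≠ 5, so there is no saddle point; optimal play is mixed.
Let General R play R1 with probability p. Expected payoff against E: 5p + (-8)(1−p) = 13p − 8; against W: (-5)p + 5(1−p) = −10p + 5.
Setting these equal: 13p − 8 = −10p + 5 ⇒ 23p = 13 ⇒ p = 13/23, and the value is (13)·(13/23) − 8 = -15/23.
For General C: with q = P(E), equating R1's and R2's payoffs gives 10q − 5 = −13q + 5 ⇒ q = 10/23.

10/23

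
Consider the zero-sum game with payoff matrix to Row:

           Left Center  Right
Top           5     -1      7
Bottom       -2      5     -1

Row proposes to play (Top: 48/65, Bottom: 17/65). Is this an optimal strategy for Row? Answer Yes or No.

Against Left this mix gives (48/65)·5 + (17/65)·(-2) = 206/65.
Against Center this mix gives (48/65)·(-1) + (17/65)·5 = 37/65.
Against Right this mix gives (48/65)·7 + (17/65)·(-1) = 319/65.
Column will play Center, holding Row to 37/65. Shifting weight toward the row that does better against Center would raise this floor (the equalizing mix achieves 23/13 against both Center and Left), so the proposed strategy is not optimal.

No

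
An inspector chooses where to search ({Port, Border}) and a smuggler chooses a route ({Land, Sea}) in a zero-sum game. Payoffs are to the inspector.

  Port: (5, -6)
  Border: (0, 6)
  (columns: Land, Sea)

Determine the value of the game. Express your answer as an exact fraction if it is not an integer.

30/17

Row minima: Port → -6, Border → 0; maximin = 0.
Column maxima: Land → 5, Sea → 6; minimax = 5.
0 ≠ 5, so there is no saddle point; optimal play is mixed.
Let the inspector play Port with probability p. Expected payoff against Land: 5p + 0(1−p) = 5p; against Sea: (-6)p + 6(1−p) = −12p + 6.
Setting these equal: 5p = −12p + 6 ⇒ 17p = 6 ⇒ p = 6/17, and the value is (5)·(6/17) = 30/17.
For the smuggler: with q = P(Land), equating Port's and Border's payoffs gives 11q − 6 = −6q + 6 ⇒ q = 12/17.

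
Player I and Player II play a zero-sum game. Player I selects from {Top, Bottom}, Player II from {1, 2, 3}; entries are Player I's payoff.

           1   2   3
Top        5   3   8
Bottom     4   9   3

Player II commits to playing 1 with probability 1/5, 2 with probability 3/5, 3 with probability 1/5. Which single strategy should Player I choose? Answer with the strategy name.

Expected payoff of Top: (1/5)·5 + (3/5)·3 + (1/5)·8 = 22/5.
Expected payoff of Bottom: (1/5)·4 + (3/5)·9 + (1/5)·3 = 34/5.
The largest is 34/5, so Player I's best response is Bottom.

Bottom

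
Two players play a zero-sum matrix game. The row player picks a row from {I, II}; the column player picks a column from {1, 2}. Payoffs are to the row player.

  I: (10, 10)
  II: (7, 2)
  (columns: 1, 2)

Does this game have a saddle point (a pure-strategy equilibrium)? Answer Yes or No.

Yes

Row minima: I → 10, II → 2; maximin = 10.
Column maxima: 1 → 10, 2 → 10; minimax = 10.
maximin = minimax = 10, so a saddle point exists.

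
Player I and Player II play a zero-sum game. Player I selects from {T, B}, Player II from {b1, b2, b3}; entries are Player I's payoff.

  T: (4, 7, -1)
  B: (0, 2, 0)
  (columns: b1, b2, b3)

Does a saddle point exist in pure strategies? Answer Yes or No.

Yes

Row minima: T → -1, B → 0; maximin = 0.
Column maxima: b1 → 4, b2 → 7, b3 → 0; minimax = 0.
maximin = minimax = 0, so a saddle point exists.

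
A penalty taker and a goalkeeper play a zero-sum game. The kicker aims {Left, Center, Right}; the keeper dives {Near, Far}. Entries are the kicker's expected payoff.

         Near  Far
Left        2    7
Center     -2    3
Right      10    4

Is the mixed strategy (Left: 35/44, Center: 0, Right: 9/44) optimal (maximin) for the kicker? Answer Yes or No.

No

Against Near this mix gives (35/44)·2 + (9/44)·10 = 40/11.
Against Far this mix gives (35/44)·7 + (9/44)·4 = 281/44.
The keeper will play Near, holding the kicker to 40/11. Shifting weight toward the row that does better against Near would raise this floor (the equalizing mix achieves 62/11 against both Near and Far), so the proposed strategy is not optimal.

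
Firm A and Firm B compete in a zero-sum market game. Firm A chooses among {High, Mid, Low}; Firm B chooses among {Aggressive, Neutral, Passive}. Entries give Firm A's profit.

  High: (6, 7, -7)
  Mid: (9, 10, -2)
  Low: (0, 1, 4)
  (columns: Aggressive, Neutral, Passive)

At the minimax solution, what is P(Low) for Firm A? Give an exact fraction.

11/15

Row minima: High → -7, Mid → -2, Low → 0; maximin = 0.
Column maxima: Aggressive → 9, Neutral → 10, Passive → 4; minimax = 4.
0 ≠ 4, so there is no saddle point; optimal play is mixed.
High is strictly dominated by Mid, so Firm A never plays it.
Neutral is strictly dominated by Aggressive (it gives Firm A strictly more in every row), so Firm B never plays it.
On the remaining 2×2 (Mid, Low vs Aggressive, Passive):
Let Firm A play Mid with probability p. Expected payoff against Aggressive: 9p + 0(1−p) = 9p; against Passive: (-2)p + 4(1−p) = −6p + 4.
Setting these equal: 9p = −6p + 4 ⇒ 15p = 4 ⇒ p = 4/15, and the value is (9)·(4/15) = 12/5.
For Firm B: with q = P(Aggressive), equating Mid's and Low's payoffs gives 11q − 2 = −4q + 4 ⇒ q = 2/5.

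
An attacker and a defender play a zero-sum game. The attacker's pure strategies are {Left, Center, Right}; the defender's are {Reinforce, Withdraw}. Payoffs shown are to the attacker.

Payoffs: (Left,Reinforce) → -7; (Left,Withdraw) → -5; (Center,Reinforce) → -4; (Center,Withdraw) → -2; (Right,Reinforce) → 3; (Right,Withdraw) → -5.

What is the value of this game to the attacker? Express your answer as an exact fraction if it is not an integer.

-13/5

Row minima: Left → -7, Center → -4, Right → -5; maximin = -4.
Column maxima: Reinforce → 3, Withdraw → -2; minimax = -2.
-4 ≠ -2, so there is no saddle point; optimal play is mixed.
Left is strictly dominated by Center, so the attacker never plays it.
On the remaining 2×2 (Center, Right vs Reinforce, Withdraw):
Let the attacker play Center with probability p. Expected payoff against Reinforce: (-4)p + 3(1−p) = −7p + 3; against Withdraw: (-2)p + (-5)(1−p) = 3p − 5.
Setting these equal: −7p + 3 = 3p − 5 ⇒ −10p = -8 ⇒ p = 4/5, and the value is (-7)·(4/5) + 3 = -13/5.
For the defender: with q = P(Reinforce), equating Center's and Right's payoffs gives −2q − 2 = 8q − 5 ⇒ q = 3/10.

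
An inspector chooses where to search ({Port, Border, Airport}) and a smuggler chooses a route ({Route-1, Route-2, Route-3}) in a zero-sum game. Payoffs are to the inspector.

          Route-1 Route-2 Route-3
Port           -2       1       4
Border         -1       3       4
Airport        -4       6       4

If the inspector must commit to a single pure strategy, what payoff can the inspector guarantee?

-1

Row minima: Port → -2, Border → -1, Airport → -4.
The best of these is -1.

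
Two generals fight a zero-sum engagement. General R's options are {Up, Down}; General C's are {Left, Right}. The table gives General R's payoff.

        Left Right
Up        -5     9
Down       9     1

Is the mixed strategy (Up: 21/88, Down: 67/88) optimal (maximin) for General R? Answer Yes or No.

Against Left this mix gives (21/88)·(-5) + (67/88)·9 = 249/44.
Against Right this mix gives (21/88)·9 + (67/88)·1 = 32/11.
General C will play Right, holding General R to 32/11. Shifting weight toward the row that does better against Right would raise this floor (the equalizing mix achieves 43/11 against both Right and Left), so the proposed strategy is not optimal.

No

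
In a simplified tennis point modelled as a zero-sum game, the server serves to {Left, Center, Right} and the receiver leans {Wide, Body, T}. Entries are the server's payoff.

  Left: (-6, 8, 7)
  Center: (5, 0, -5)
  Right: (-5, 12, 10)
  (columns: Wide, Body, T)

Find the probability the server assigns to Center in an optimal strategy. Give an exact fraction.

Row minima: Left → -6, Center → -5, Right → -5; maximin = -5.
Column maxima: Wide → 5, Body → 12, T → 10; minimax = 5.
-5 ≠ 5, so there is no saddle point; optimal play is mixed.
Left is strictly dominated by Right, so the server never plays it.
Body is strictly dominated by T (it gives the server strictly more in every row), so the receiver never plays it.
On the remaining 2×2 (Center, Right vs Wide, T):
Let the server play Center with probability p. Expected payoff against Wide: 5p + (-5)(1−p) = 10p − 5; against T: (-5)p + 10(1−p) = −15p + 10.
Setting these equal: 10p − 5 = −15p + 10 ⇒ 25p = 15 ⇒ p = 3/5, and the value is (10)·(3/5) − 5 = 1.
For the receiver: with q = P(Wide), equating Center's and Right's payoffs gives 10q − 5 = −15q + 10 ⇒ q = 3/5.

3/5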